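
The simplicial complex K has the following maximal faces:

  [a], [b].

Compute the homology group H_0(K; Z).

H_0 = Z^2.

Take the total order a < b on the vertex set. Then K (dimension 0) consists of the simplices:

  0-simplices (2): a, b

so the chain groups are C_0 ≅ Z^2.

Reading off H_k = ker ∂_k / im ∂_{k+1}:

  H_0: rank C_0 − rank ∂_1 = 2 − 0 = 2, and there is no ∂_1, so H_0 ≅ Z^2.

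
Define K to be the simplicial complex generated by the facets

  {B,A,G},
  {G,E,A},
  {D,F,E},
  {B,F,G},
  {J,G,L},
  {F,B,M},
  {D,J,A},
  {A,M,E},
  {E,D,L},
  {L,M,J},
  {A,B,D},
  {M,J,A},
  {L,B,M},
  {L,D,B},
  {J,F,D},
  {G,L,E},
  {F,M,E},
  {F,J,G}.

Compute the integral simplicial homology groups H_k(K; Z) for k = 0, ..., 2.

K has 9 vertices, 27 edges, 18 triangles.
rank ∂_0 = 0, rank ∂_1 = 8 ⇒ b_0 = 9 − 0 − 8 = 1; all invariant factors of ∂_1 are 1 so no torsion. So H_0 ≅ Z.
rank ∂_1 = 8, rank ∂_2 = 17 ⇒ b_1 = 27 − 8 − 17 = 2; all invariant factors of ∂_2 are 1 so no torsion. So H_1 ≅ Z^2.
rank ∂_2 = 17, rank ∂_3 = 0 ⇒ b_2 = 18 − 17 − 0 = 1. So H_2 ≅ Z.

H_0 = Z,  H_1 = Z^2,  H_2 = Z.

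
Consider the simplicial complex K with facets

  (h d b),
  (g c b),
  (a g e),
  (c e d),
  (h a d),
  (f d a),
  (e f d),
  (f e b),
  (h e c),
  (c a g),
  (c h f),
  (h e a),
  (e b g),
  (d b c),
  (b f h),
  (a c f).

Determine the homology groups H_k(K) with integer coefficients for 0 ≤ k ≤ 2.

H_0 = Z,  H_1 = Z^2,  H_2 = Z.

We work with the vertex ordering a < b < c < d < e < f < g < h. The simplices of K, each written with vertices in increasing order, are:

  0-simplices (8): a, b, c, d, e, f, g, h
  1-simplices (24): ac, ad, ae, af, ag, ah, bc, bd, be, bf, bg, bh, cd, ce, cf, cg, ch, de, df, dh, ef, eg, eh, fh
  2-simplices (16): acf, acg, adf, adh, aeg, aeh, bcd, bcg, bdh, bef, beg, bfh, cde, ceh, cfh, def

Hence C_0 ≅ Z^8, C_1 ≅ Z^24, C_2 ≅ Z^16.

The boundary map ∂_1: C_1 → C_0 sends each edge [p,q] (with p < q) to q − p.
The 8×24 boundary matrix has rank 7 and Smith normal form diag(1,1,1,1,1,1,1).

Boundary ∂_2: C_2 → C_1 sends each 2-simplex [p,q,r] to [q,r] − [p,r] + [p,q]. For instance
  ∂bfh = fh − bh + bf,
  ∂bcd = cd − bd + bc.
As a 24×16 matrix over Z this has rank 15, with invariant factors (1,1,1,1,1,1,1,1,1,1,1,1,1,1,1).

Reading off H_k = ker ∂_k / im ∂_{k+1}:

  H_0: rank C_0 − rank ∂_1 = 8 − 7 = 1, and the invariant factors of ∂_1 are all 1, so H_0 = Z.
  H_1: rank ker ∂_1 − rank ∂_2 = (24 − 7) − 15 = 2, and the invariant factors of ∂_2 are all 1, so H_1 = Z^2.
  H_2: rank ker ∂_2 − rank ∂_3 = (16 − 15) − 0 = 1, and there is no ∂_3, so H_2 = Z.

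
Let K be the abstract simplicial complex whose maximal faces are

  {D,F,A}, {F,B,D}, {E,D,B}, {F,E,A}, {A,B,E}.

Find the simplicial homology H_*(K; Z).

Order the vertices as A < B < D < E < F. Listing each simplex with vertices in this order, K has dimension 2 with simplices:

  0-simplices (5): A, B, D, E, F
  1-simplices (10): AB, AD, AE, AF, BD, BE, BF, DE, DF, EF
  2-simplices (5): ABE, ADF, AEF, BDE, BDF

so the chain groups are C_0 ≅ Z^5, C_1 ≅ Z^10, C_2 ≅ Z^5.

Boundary ∂_1: C_1 → C_0 is given by ∂[p,q] = [q] − [p].
The 5×10 boundary matrix has rank 4 and Smith normal form diag(1,1,1,1).

∂_2: C_2 → C_1 sends each 2-simplex [p,q,r] to [q,r] − [p,r] + [p,q]. For instance
  ∂BDE = DE − BE + BD,
  ∂ABE = BE − AE + AB.
This gives a 10×5 integer matrix of rank 5; reducing to Smith normal form yields diagonal entries (1,1,1,1,1).

Now H_k = ker ∂_k / im ∂_{k+1}, so:

  H_0: rank C_0 − rank ∂_1 = 5 − 4 = 1, and the invariant factors of ∂_1 are all 1, so H_0 ≅ Z.
  H_1: rank ker ∂_1 − rank ∂_2 = (10 − 4) − 5 = 1, and the invariant factors of ∂_2 are all 1, so H_1 ≅ Z.
  H_2: rank ker ∂_2 − rank ∂_3 = (5 − 5) − 0 = 0, and there is no ∂_3, so H_2 ≅ 0.

H_0 = Z,  H_1 = Z,  H_2 = 0.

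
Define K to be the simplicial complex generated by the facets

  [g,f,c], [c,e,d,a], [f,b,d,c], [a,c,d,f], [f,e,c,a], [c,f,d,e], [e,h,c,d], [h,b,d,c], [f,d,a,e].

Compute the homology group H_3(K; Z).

H_3 = Z.

Take the total order a < b < c < d < e < f < g < h on the vertex set. Then K (dimension 3) consists of the simplices:

  0-simplices (8): a, b, c, d, e, f, g, h
  1-simplices (19): ac, ad, ae, af, bc, bd, bf, bh, cd, ce, cf, cg, ch, de, df, dh, ef, eh, fg
  2-simplices (19): acd, ace, acf, ade, adf, aef, bcd, bcf, bch, bdf, bdh, cde, cdf, cdh, cef, ceh, cfg, def, deh
  3-simplices (8): acde, acdf, acef, adef, bcdf, bcdh, cdef, cdeh

giving chain groups C_0 ≅ Z^8, C_1 ≅ Z^19, C_2 ≅ Z^19, C_3 ≅ Z^8.

The boundary map ∂_1: C_1 → C_0 maps an edge to its endpoints' difference, ∂[p,q] = q − p.
This gives a 8×19 integer matrix of rank 7; reducing to Smith normal form yields diagonal entries (1,1,1,1,1,1,1).

Boundary ∂_2: C_2 → C_1 maps a triangle to the signed sum of its edges. For instance
  ∂ace = ce − ae + ac,
  ∂cdh = dh − ch + cd.
The resulting 19×19 matrix has rank 12, and its Smith normal form has invariant factors (1,1,1,1,1,1,1,1,1,1,1,1).

The boundary map ∂_3: C_3 → C_2 sends each 3-simplex σ to the alternating sum Σ_i (−1)^i (σ with its i-th vertex removed). For instance
  ∂adef = def − aef + adf − ade,
  ∂acde = cde − ade + ace − acd.
This gives a 19×8 integer matrix of rank 7; reducing to Smith normal form yields diagonal entries (1,1,1,1,1,1,1).

Now H_k = ker ∂_k / im ∂_{k+1}, so:

  H_3: rank ker ∂_3 − rank ∂_4 = (8 − 7) − 0 = 1, and there is no ∂_4, so H_3 = Z.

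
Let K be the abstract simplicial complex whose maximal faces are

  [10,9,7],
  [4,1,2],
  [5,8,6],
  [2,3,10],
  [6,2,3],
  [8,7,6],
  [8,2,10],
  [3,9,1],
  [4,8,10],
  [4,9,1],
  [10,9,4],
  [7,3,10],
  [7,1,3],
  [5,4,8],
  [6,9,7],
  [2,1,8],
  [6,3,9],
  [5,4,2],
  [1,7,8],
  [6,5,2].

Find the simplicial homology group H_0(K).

H_0 = Z.

Fix the vertex order 1 < 2 < 3 < 4 < 5 < 6 < 7 < 8 < 9 < 10 and write every simplex with vertices in increasing order. Then dim K = 2 and the simplices of K are:

  0-simplices (10): [1], [2], [3], [4], [5], [6], [7], [8], [9], [10]
  1-simplices (30): (30 of them)
  2-simplices (20): (20 of them)

giving chain groups C_0 ≅ Z^10, C_1 ≅ Z^30, C_2 ≅ Z^20.

∂_1: C_1 → C_0 maps an edge to its endpoints' difference, ∂[p,q] = q − p. For instance
  ∂[3,6] = [6] − [3].
As a 10×30 matrix over Z this has rank 9, with invariant factors (1,1,1,1,1,1,1,1,1).

The boundary map ∂_2: C_2 → C_1 sends each 2-simplex [p,q,r] to [q,r] − [p,r] + [p,q]. For instance
  ∂[3,6,9] = [6,9] − [3,9] + [3,6],
  ∂[2,3,6] = [3,6] − [2,6] + [2,3].
The 30×20 boundary matrix has rank 20 and Smith normal form diag(1,1,1,1,1,1,1,1,1,1,1,1,1,1,1,1,1,1,1,2).

From H_k ≅ ker(∂_k) / im(∂_{k+1}) we obtain:

  H_0: rank C_0 − rank ∂_1 = 10 − 9 = 1, and the invariant factors of ∂_1 are all 1, so H_0 = Z.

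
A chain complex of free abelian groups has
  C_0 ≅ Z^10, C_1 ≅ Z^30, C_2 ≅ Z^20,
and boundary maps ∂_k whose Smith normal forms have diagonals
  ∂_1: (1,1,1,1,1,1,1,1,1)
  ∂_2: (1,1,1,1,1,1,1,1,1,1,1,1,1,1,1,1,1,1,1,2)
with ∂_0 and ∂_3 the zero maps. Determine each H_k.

H_0: b_0 = 10 − 0 − 9 = 1; torsion from ∂_1 factors > 1: none. So H_0 = Z.
H_1: b_1 = 30 − 9 − 20 = 1; torsion from ∂_2 factors > 1: [2]. So H_1 = Z ⊕ Z/2.
H_2: b_2 = 20 − 20 − 0 = 0; torsion from ∂_3 factors > 1: none. So H_2 = 0.

H_0 = Z,  H_1 = Z ⊕ Z/2,  H_2 = 0.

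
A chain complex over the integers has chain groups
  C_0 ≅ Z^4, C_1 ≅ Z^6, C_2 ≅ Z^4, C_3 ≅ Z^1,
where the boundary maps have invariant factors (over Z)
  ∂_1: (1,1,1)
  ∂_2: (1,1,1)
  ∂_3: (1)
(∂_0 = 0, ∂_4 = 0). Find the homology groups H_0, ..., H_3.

H_0 = Z,  H_1 = 0,  H_2 = 0,  H_3 = 0.

H_0: b_0 = 4 − 0 − 3 = 1; torsion from ∂_1 factors > 1: none. So H_0 = Z.
H_1: b_1 = 6 − 3 − 3 = 0; torsion from ∂_2 factors > 1: none. So H_1 = 0.
H_2: b_2 = 4 − 3 − 1 = 0; torsion from ∂_3 factors > 1: none. So H_2 = 0.
H_3: b_3 = 1 − 1 − 0 = 0; torsion from ∂_4 factors > 1: none. So H_3 = 0.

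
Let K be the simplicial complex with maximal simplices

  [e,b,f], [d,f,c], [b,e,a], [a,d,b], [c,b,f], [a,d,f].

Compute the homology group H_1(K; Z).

H_1 = Z.

We work with the vertex ordering a < b < c < d < e < f. The simplices of K, each written with vertices in increasing order, are:

  0-simplices (6): a, b, c, d, e, f
  1-simplices (12): ab, ad, ae, af, bc, bd, be, bf, cd, cf, df, ef
  2-simplices (6): abd, abe, adf, bcf, bef, cdf

Hence C_0 ≅ Z^6, C_1 ≅ Z^12, C_2 ≅ Z^6.

∂_1: C_1 → C_0 is given by ∂[p,q] = [q] − [p]. For instance
  ∂df = f − d.
This gives a 6×12 integer matrix of rank 5; reducing to Smith normal form yields diagonal entries (1,1,1,1,1).

Boundary ∂_2: C_2 → C_1 sends each 2-simplex [p,q,r] to [q,r] − [p,r] + [p,q]. For instance
  ∂bef = ef − bf + be,
  ∂abd = bd − ad + ab.
This gives a 12×6 integer matrix of rank 6; reducing to Smith normal form yields diagonal entries (1,1,1,1,1,1).

Reading off H_k = ker ∂_k / im ∂_{k+1}:

  H_1: rank ker ∂_1 − rank ∂_2 = (12 − 5) − 6 = 1, and the invariant factors of ∂_2 are all 1, so H_1 = Z.

(K is a triangulation of the cylinder S^1 x I.)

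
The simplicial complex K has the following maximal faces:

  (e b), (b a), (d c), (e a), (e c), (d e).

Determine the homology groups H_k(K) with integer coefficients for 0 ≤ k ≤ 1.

Order the vertices as a < b < c < d < e. Listing each simplex with vertices in this order, K has dimension 1 with simplices:

  0-simplices (5): a, b, c, d, e
  1-simplices (6): ab, ae, be, cd, ce, de

Hence C_0 ≅ Z^5, C_1 ≅ Z^6.

∂_1: C_1 → C_0 is given by ∂[p,q] = [q] − [p].
The 5×6 boundary matrix has rank 4 and Smith normal form diag(1,1,1,1).

Computing H_k = (kernel of ∂_k) / (image of ∂_{k+1}):

  H_0: rank C_0 − rank ∂_1 = 5 − 4 = 1, and the invariant factors of ∂_1 are all 1, so H_0 = Z.
  H_1: rank ker ∂_1 − rank ∂_2 = (6 − 4) − 0 = 2, and there is no ∂_2, so H_1 = Z^2.

As a check, the Euler characteristic is 5 − 6 = -1, which agrees with 1 − 2 = -1.
(K is a triangulation of a wedge of 2 circles.)

H_0 ≅ Z,  H_1 ≅ Z^2.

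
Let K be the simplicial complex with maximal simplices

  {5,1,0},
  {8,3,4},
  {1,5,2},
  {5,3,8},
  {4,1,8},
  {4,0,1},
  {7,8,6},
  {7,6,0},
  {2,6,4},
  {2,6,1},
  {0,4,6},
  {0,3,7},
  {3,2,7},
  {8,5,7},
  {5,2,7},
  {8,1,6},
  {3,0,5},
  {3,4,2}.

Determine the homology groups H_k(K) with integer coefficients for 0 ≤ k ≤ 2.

H_0 = Z,  H_1 = Z ⊕ Z/2,  H_2 = 0.

Order the vertices as 0 < 1 < 2 < 3 < 4 < 5 < 6 < 7 < 8. Listing each simplex with vertices in this order, K has dimension 2 with simplices:

  0-simplices (9): [0], [1], [2], [3], [4], [5], [6], [7], [8]
  1-simplices (27): (27 of them)
  2-simplices (18): [0,1,4], [0,1,5], [0,3,5], [0,3,7], [0,4,6], [0,6,7], [1,2,5], [1,2,6], [1,4,8], [1,6,8], [2,3,4], [2,3,7], [2,4,6], [2,5,7], [3,4,8], [3,5,8], [5,7,8], [6,7,8]

giving chain groups C_0 ≅ Z^9, C_1 ≅ Z^27, C_2 ≅ Z^18.

Boundary ∂_1: C_1 → C_0 sends each edge [p,q] (with p < q) to q − p. For instance
  ∂[2,6] = [6] − [2].
As a 9×27 matrix over Z this has rank 8, with invariant factors (1,1,1,1,1,1,1,1).

Boundary ∂_2: C_2 → C_1 acts by ∂[p,q,r] = [q,r] − [p,r] + [p,q]. For instance
  ∂[5,7,8] = [7,8] − [5,8] + [5,7],
  ∂[3,5,8] = [5,8] − [3,8] + [3,5].
As a 27×18 matrix over Z this has rank 18, with invariant factors (1,1,1,1,1,1,1,1,1,1,1,1,1,1,1,1,1,2).

Computing H_k = (kernel of ∂_k) / (image of ∂_{k+1}):

  H_0: rank C_0 − rank ∂_1 = 9 − 8 = 1, and the invariant factors of ∂_1 are all 1, so H_0 = Z.
  H_1: rank ker ∂_1 − rank ∂_2 = (27 − 8) − 18 = 1, and ∂_2 has invariant factor 2 > 1, so H_1 = Z ⊕ Z/2.
  H_2: rank ker ∂_2 − rank ∂_3 = (18 − 18) − 0 = 0, and there is no ∂_3, so H_2 = 0.

(K is a triangulation of the Klein bottle.)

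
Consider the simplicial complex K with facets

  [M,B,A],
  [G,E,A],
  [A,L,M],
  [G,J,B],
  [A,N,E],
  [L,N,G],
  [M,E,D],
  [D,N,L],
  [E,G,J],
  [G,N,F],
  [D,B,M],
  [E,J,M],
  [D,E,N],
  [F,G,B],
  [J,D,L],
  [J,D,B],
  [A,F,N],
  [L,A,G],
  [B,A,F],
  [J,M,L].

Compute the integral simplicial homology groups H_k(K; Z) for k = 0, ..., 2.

Take the total order A < B < D < E < F < G < J < L < M < N on the vertex set. Then K (dimension 2) consists of the simplices:

  0-simplices (10): A, B, D, E, F, G, J, L, M, N
  1-simplices (30): AB, AE, AF, AG, AL, AM, AN, BD, BF, BG, BJ, BM, DE, DJ, DL, DM, DN, EG, EJ, EM, EN, FG, FN, GJ, GL, GN, JL, JM, LM, LN
  2-simplices (20): ABF, ABM, AEG, AEN, AFN, AGL, ALM, BDJ, BDM, BFG, BGJ, DEM, DEN, DJL, DLN, EGJ, EJM, FGN, GLN, JLM

giving chain groups C_0 ≅ Z^10, C_1 ≅ Z^30, C_2 ≅ Z^20.

∂_1: C_1 → C_0 maps an edge to its endpoints' difference, ∂[p,q] = q − p.
The 10×30 boundary matrix has rank 9 and Smith normal form diag(1,1,1,1,1,1,1,1,1).

Boundary ∂_2: C_2 → C_1 maps a triangle to the signed sum of its edges. For instance
  ∂DEN = EN − DN + DE,
  ∂BGJ = GJ − BJ + BG.
This gives a 30×20 integer matrix of rank 20; reducing to Smith normal form yields diagonal entries (1,1,1,1,1,1,1,1,1,1,1,1,1,1,1,1,1,1,1,2).

Computing H_k = (kernel of ∂_k) / (image of ∂_{k+1}):

  H_0: rank C_0 − rank ∂_1 = 10 − 9 = 1, and the invariant factors of ∂_1 are all 1, so H_0 ≅ Z.
  H_1: rank ker ∂_1 − rank ∂_2 = (30 − 9) − 20 = 1, and ∂_2 has invariant factor 2 > 1, so H_1 ≅ Z ⊕ Z/2.
  H_2: rank ker ∂_2 − rank ∂_3 = (20 − 20) − 0 = 0, and there is no ∂_3, so H_2 ≅ 0.

As a check, the Euler characteristic is 10 − 30 + 20 = 0, which agrees with 1 − 1 + 0 = 0.

H_0 ≅ Z,  H_1 ≅ Z ⊕ Z/2,  H_2 = 0.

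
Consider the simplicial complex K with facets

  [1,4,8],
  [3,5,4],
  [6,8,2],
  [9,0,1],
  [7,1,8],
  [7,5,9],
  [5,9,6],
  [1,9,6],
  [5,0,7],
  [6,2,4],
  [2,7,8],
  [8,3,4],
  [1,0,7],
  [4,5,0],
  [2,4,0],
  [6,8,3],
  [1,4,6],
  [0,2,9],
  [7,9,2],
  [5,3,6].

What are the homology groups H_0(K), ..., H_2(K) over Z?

H_0 = Z,  H_1 = Z ⊕ Z/2,  H_2 = 0.

Fix the vertex order 0 < 1 < 2 < 3 < 4 < 5 < 6 < 7 < 8 < 9 and write every simplex with vertices in increasing order. Then dim K = 2 and the simplices of K are:

  0-simplices (10): [0], [1], [2], [3], [4], [5], [6], [7], [8], [9]
  1-simplices (30): (30 of them)
  2-simplices (20): (20 of them)

Hence C_0 ≅ Z^10, C_1 ≅ Z^30, C_2 ≅ Z^20.

The boundary map ∂_1: C_1 → C_0 maps an edge to its endpoints' difference, ∂[p,q] = q − p.
As a 10×30 matrix over Z this has rank 9, with invariant factors (1,1,1,1,1,1,1,1,1).

The boundary map ∂_2: C_2 → C_1 sends each 2-simplex [p,q,r] to [q,r] − [p,r] + [p,q]. For instance
  ∂[0,2,4] = [2,4] − [0,4] + [0,2],
  ∂[2,7,8] = [7,8] − [2,8] + [2,7].
As a 30×20 matrix over Z this has rank 20, with invariant factors (1,1,1,1,1,1,1,1,1,1,1,1,1,1,1,1,1,1,1,2).

Reading off H_k = ker ∂_k / im ∂_{k+1}:

  H_0: rank C_0 − rank ∂_1 = 10 − 9 = 1, and the invariant factors of ∂_1 are all 1, so H_0 = Z.
  H_1: rank ker ∂_1 − rank ∂_2 = (30 − 9) − 20 = 1, and ∂_2 has invariant factor 2 > 1, so H_1 = Z ⊕ Z/2.
  H_2: rank ker ∂_2 − rank ∂_3 = (20 − 20) − 0 = 0, and there is no ∂_3, so H_2 = 0.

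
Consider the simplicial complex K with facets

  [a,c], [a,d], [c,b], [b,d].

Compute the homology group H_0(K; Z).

Take the total order a < b < c < d on the vertex set. Then K (dimension 1) consists of the simplices:

  0-simplices (4): a, b, c, d
  1-simplices (4): ac, ad, bc, bd

giving chain groups C_0 ≅ Z^4, C_1 ≅ Z^4.

The boundary map ∂_1: C_1 → C_0 sends each edge [p,q] (with p < q) to q − p. For instance
  ∂bc = c − b.
This gives a 4×4 integer matrix of rank 3; reducing to Smith normal form yields diagonal entries (1,1,1).

Computing H_k = (kernel of ∂_k) / (image of ∂_{k+1}):

  H_0: rank C_0 − rank ∂_1 = 4 − 3 = 1, and the invariant factors of ∂_1 are all 1, so H_0 ≅ Z.

(K is a triangulation of the circle S^1.)

H_0 ≅ Z.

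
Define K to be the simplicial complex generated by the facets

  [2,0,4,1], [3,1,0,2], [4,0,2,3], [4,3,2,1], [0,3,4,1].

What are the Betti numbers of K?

b_0 = 1, b_1 = 0, b_2 = 0, b_3 = 1.

K has 5 vertices, 10 edges, 10 triangles, 5 3-simplices.
rank ∂_0 = 0, rank ∂_1 = 4 ⇒ b_0 = 5 − 0 − 4 = 1; all invariant factors of ∂_1 are 1 so no torsion. So H_0 = Z.
rank ∂_1 = 4, rank ∂_2 = 6 ⇒ b_1 = 10 − 4 − 6 = 0; all invariant factors of ∂_2 are 1 so no torsion. So H_1 = 0.
rank ∂_2 = 6, rank ∂_3 = 4 ⇒ b_2 = 10 − 6 − 4 = 0; all invariant factors of ∂_3 are 1 so no torsion. So H_2 = 0.
rank ∂_3 = 4, rank ∂_4 = 0 ⇒ b_3 = 5 − 4 − 0 = 1. So H_3 = Z.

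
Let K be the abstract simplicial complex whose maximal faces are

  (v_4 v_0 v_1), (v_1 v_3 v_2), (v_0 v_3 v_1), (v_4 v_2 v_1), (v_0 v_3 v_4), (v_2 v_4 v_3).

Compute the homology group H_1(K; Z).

We work with the vertex ordering v_0 < v_1 < v_2 < v_3 < v_4. The simplices of K, each written with vertices in increasing order, are:

  0-simplices (5): [v_0], [v_1], [v_2], [v_3], [v_4]
  1-simplices (9): [v_0,v_1], [v_0,v_3], [v_0,v_4], [v_1,v_2], [v_1,v_3], [v_1,v_4], [v_2,v_3], [v_2,v_4], [v_3,v_4]
  2-simplices (6): [v_0,v_1,v_3], [v_0,v_1,v_4], [v_0,v_3,v_4], [v_1,v_2,v_3], [v_1,v_2,v_4], [v_2,v_3,v_4]

Hence C_0 ≅ Z^5, C_1 ≅ Z^9, C_2 ≅ Z^6.

Boundary ∂_1: C_1 → C_0 sends each edge [p,q] (with p < q) to q − p.
The 5×9 boundary matrix has rank 4 and Smith normal form diag(1,1,1,1).

∂_2: C_2 → C_1 acts by ∂[p,q,r] = [q,r] − [p,r] + [p,q]. For instance
  ∂[v_0,v_1,v_3] = [v_1,v_3] − [v_0,v_3] + [v_0,v_1],
  ∂[v_1,v_2,v_4] = [v_2,v_4] − [v_1,v_4] + [v_1,v_2].
The 9×6 boundary matrix has rank 5 and Smith normal form diag(1,1,1,1,1).

Now H_k = ker ∂_k / im ∂_{k+1}, so:

  H_1: rank ker ∂_1 − rank ∂_2 = (9 − 4) − 5 = 0, and the invariant factors of ∂_2 are all 1, so H_1 ≅ 0.

(K is a triangulation of the 2-sphere S^2.)

H_1 = 0.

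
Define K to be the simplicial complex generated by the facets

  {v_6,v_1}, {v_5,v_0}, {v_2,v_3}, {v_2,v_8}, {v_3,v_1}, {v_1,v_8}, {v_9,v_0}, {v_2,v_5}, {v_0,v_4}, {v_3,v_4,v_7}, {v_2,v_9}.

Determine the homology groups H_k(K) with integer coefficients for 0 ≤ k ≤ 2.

We work with the vertex ordering v_0 < v_1 < v_2 < v_3 < v_4 < v_5 < v_6 < v_7 < v_8 < v_9. The simplices of K, each written with vertices in increasing order, are:

  0-simplices (10): [v_0], [v_1], [v_2], [v_3], [v_4], [v_5], [v_6], [v_7], [v_8], [v_9]
  1-simplices (13): [v_0,v_4], [v_0,v_5], [v_0,v_9], [v_1,v_3], [v_1,v_6], [v_1,v_8], [v_2,v_3], [v_2,v_5], [v_2,v_8], [v_2,v_9], [v_3,v_4], [v_3,v_7], [v_4,v_7]
  2-simplices (1): [v_3,v_4,v_7]

giving chain groups C_0 ≅ Z^10, C_1 ≅ Z^13, C_2 ≅ Z^1.

∂_1: C_1 → C_0 sends each edge [p,q] (with p < q) to q − p. For instance
  ∂[v_2,v_3] = [v_3] − [v_2].
The 10×13 boundary matrix has rank 9 and Smith normal form diag(1,1,1,1,1,1,1,1,1).

The boundary map ∂_2: C_2 → C_1 acts by ∂[p,q,r] = [q,r] − [p,r] + [p,q]. For instance
  ∂[v_3,v_4,v_7] = [v_4,v_7] − [v_3,v_7] + [v_3,v_4].
As a 13×1 matrix over Z this has rank 1, with invariant factors (1).

Now H_k = ker ∂_k / im ∂_{k+1}, so:

  H_0: rank C_0 − rank ∂_1 = 10 − 9 = 1, and the invariant factors of ∂_1 are all 1, so H_0 = Z.
  H_1: rank ker ∂_1 − rank ∂_2 = (13 − 9) − 1 = 3, and the invariant factors of ∂_2 are all 1, so H_1 = Z^3.
  H_2: rank ker ∂_2 − rank ∂_3 = (1 − 1) − 0 = 0, and there is no ∂_3, so H_2 = 0.

H_0 ≅ Z,  H_1 ≅ Z^3,  H_2 = 0.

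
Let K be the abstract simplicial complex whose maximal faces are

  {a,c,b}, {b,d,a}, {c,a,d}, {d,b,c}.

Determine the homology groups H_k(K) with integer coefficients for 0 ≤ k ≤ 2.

H_0 ≅ Z,  H_1 = 0,  H_2 ≅ Z.

Order the vertices as a < b < c < d. Listing each simplex with vertices in this order, K has dimension 2 with simplices:

  0-simplices (4): a, b, c, d
  1-simplices (6): ab, ac, ad, bc, bd, cd
  2-simplices (4): abc, abd, acd, bcd

giving chain groups C_0 ≅ Z^4, C_1 ≅ Z^6, C_2 ≅ Z^4.

Boundary ∂_1: C_1 → C_0 is given by ∂[p,q] = [q] − [p].
The resulting 4×6 matrix has rank 3, and its Smith normal form has invariant factors (1,1,1).

∂_2: C_2 → C_1 maps a triangle to the signed sum of its edges. For instance
  ∂abd = bd − ad + ab,
  ∂abc = bc − ac + ab.
The 6×4 boundary matrix has rank 3 and Smith normal form diag(1,1,1).

From H_k ≅ ker(∂_k) / im(∂_{k+1}) we obtain:

  H_0: rank C_0 − rank ∂_1 = 4 − 3 = 1, and the invariant factors of ∂_1 are all 1, so H_0 = Z.
  H_1: rank ker ∂_1 − rank ∂_2 = (6 − 3) − 3 = 0, and the invariant factors of ∂_2 are all 1, so H_1 = 0.
  H_2: rank ker ∂_2 − rank ∂_3 = (4 − 3) − 0 = 1, and there is no ∂_3, so H_2 = Z.

As a check, the Euler characteristic is 4 − 6 + 4 = 2, which agrees with 1 − 0 + 1 = 2.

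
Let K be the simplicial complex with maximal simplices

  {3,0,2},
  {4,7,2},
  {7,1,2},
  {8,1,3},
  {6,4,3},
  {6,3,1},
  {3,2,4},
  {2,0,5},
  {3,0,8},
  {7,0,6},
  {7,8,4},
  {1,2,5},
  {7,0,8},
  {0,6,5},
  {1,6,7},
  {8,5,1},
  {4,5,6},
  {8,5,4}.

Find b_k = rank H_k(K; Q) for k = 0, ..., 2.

b_0 = 1, b_1 = 2, b_2 = 1.

Order the vertices as 0 < 1 < 2 < 3 < 4 < 5 < 6 < 7 < 8. Listing each simplex with vertices in this order, K has dimension 2 with simplices:

  0-simplices (9): [0], [1], [2], [3], [4], [5], [6], [7], [8]
  1-simplices (27): (27 of them)
  2-simplices (18): [0,2,3], [0,2,5], [0,3,8], [0,5,6], [0,6,7], [0,7,8], [1,2,5], [1,2,7], [1,3,6], [1,3,8], [1,5,8], [1,6,7], [2,3,4], [2,4,7], [3,4,6], [4,5,6], [4,5,8], [4,7,8]

so the chain groups are C_0 ≅ Z^9, C_1 ≅ Z^27, C_2 ≅ Z^18.

∂_1: C_1 → C_0 is given by ∂[p,q] = [q] − [p].
The 9×27 boundary matrix has rank 8 and Smith normal form diag(1,1,1,1,1,1,1,1).

∂_2: C_2 → C_1 sends each 2-simplex [p,q,r] to [q,r] − [p,r] + [p,q]. For instance
  ∂[2,4,7] = [4,7] − [2,7] + [2,4],
  ∂[1,2,7] = [2,7] − [1,7] + [1,2].
The resulting 27×18 matrix has rank 17, and its Smith normal form has invariant factors (1,1,1,1,1,1,1,1,1,1,1,1,1,1,1,1,1).

Computing H_k = (kernel of ∂_k) / (image of ∂_{k+1}):

  H_0: rank C_0 − rank ∂_1 = 9 − 8 = 1, and the invariant factors of ∂_1 are all 1, so H_0 = Z.
  H_1: rank ker ∂_1 − rank ∂_2 = (27 − 8) − 17 = 2, and the invariant factors of ∂_2 are all 1, so H_1 = Z^2.
  H_2: rank ker ∂_2 − rank ∂_3 = (18 − 17) − 0 = 1, and there is no ∂_3, so H_2 = Z.

As a check, the Euler characteristic is 9 − 27 + 18 = 0, which agrees with 1 − 2 + 1 = 0.

Hence the Betti numbers are b_0 = 1, b_1 = 2, b_2 = 1.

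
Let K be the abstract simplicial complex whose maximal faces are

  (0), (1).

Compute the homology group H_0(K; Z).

H_0 = Z^2.

K has 2 vertices.
rank ∂_0 = 0, rank ∂_1 = 0 ⇒ b_0 = 2 − 0 − 0 = 2. So H_0 = Z^2.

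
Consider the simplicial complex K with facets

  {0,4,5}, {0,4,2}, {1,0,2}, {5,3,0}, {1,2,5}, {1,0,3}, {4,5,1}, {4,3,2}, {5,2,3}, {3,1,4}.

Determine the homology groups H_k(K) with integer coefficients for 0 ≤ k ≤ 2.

K has 6 vertices, 15 edges, 10 triangles.
rank ∂_0 = 0, rank ∂_1 = 5 ⇒ b_0 = 6 − 0 − 5 = 1; all invariant factors of ∂_1 are 1 so no torsion. So H_0 = Z.
rank ∂_1 = 5, rank ∂_2 = 10 ⇒ b_1 = 15 − 5 − 10 = 0; ∂_2 has invariant factor(s) [2] giving torsion. So H_1 = Z/2.
rank ∂_2 = 10, rank ∂_3 = 0 ⇒ b_2 = 10 − 10 − 0 = 0. So H_2 = 0.

H_0 = Z,  H_1 = Z/2,  H_2 = 0.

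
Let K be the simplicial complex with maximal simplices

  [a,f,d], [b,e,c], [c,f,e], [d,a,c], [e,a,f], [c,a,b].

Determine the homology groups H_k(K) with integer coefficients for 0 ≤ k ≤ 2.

H_0 ≅ Z,  H_1 ≅ Z,  H_2 = 0.

Take the total order a < b < c < d < e < f on the vertex set. Then K (dimension 2) consists of the simplices:

  0-simplices (6): a, b, c, d, e, f
  1-simplices (12): ab, ac, ad, ae, af, bc, be, cd, ce, cf, df, ef
  2-simplices (6): abc, acd, adf, aef, bce, cef

so the chain groups are C_0 ≅ Z^6, C_1 ≅ Z^12, C_2 ≅ Z^6.

∂_1: C_1 → C_0 maps an edge to its endpoints' difference, ∂[p,q] = q − p. For instance
  ∂bc = c − b.
This gives a 6×12 integer matrix of rank 5; reducing to Smith normal form yields diagonal entries (1,1,1,1,1).

The boundary map ∂_2: C_2 → C_1 sends each 2-simplex [p,q,r] to [q,r] − [p,r] + [p,q]. For instance
  ∂aef = ef − af + ae,
  ∂abc = bc − ac + ab.
The 12×6 boundary matrix has rank 6 and Smith normal form diag(1,1,1,1,1,1).

From H_k ≅ ker(∂_k) / im(∂_{k+1}) we obtain:

  H_0: rank C_0 − rank ∂_1 = 6 − 5 = 1, and the invariant factors of ∂_1 are all 1, so H_0 = Z.
  H_1: rank ker ∂_1 − rank ∂_2 = (12 − 5) − 6 = 1, and the invariant factors of ∂_2 are all 1, so H_1 = Z.
  H_2: rank ker ∂_2 − rank ∂_3 = (6 − 6) − 0 = 0, and there is no ∂_3, so H_2 = 0.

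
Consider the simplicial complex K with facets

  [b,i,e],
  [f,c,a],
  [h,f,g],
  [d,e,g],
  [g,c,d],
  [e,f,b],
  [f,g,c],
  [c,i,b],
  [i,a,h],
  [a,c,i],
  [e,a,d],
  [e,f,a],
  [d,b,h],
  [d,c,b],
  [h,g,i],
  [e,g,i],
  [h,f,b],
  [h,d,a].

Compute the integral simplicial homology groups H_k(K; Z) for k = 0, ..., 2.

H_0 = Z,  H_1 = Z^2,  H_2 = Z.

Order the vertices as a < b < c < d < e < f < g < h < i. Listing each simplex with vertices in this order, K has dimension 2 with simplices:

  0-simplices (9): a, b, c, d, e, f, g, h, i
  1-simplices (27): ac, ad, ae, af, ah, ai, bc, bd, be, bf, bh, bi, cd, cf, cg, ci, de, dg, dh, ef, eg, ei, fg, fh, gh, gi, hi
  2-simplices (18): acf, aci, ade, adh, aef, ahi, bcd, bci, bdh, bef, bei, bfh, cdg, cfg, deg, egi, fgh, ghi

so the chain groups are C_0 ≅ Z^9, C_1 ≅ Z^27, C_2 ≅ Z^18.

The boundary map ∂_1: C_1 → C_0 maps an edge to its endpoints' difference, ∂[p,q] = q − p. For instance
  ∂bd = d − b.
The resulting 9×27 matrix has rank 8, and its Smith normal form has invariant factors (1,1,1,1,1,1,1,1).

The boundary map ∂_2: C_2 → C_1 maps a triangle to the signed sum of its edges. For instance
  ∂bcd = cd − bd + bc,
  ∂adh = dh − ah + ad.
The resulting 27×18 matrix has rank 17, and its Smith normal form has invariant factors (1,1,1,1,1,1,1,1,1,1,1,1,1,1,1,1,1).

Computing H_k = (kernel of ∂_k) / (image of ∂_{k+1}):

  H_0: rank C_0 − rank ∂_1 = 9 − 8 = 1, and the invariant factors of ∂_1 are all 1, so H_0 ≅ Z.
  H_1: rank ker ∂_1 − rank ∂_2 = (27 − 8) − 17 = 2, and the invariant factors of ∂_2 are all 1, so H_1 ≅ Z^2.
  H_2: rank ker ∂_2 − rank ∂_3 = (18 − 17) − 0 = 1, and there is no ∂_3, so H_2 ≅ Z.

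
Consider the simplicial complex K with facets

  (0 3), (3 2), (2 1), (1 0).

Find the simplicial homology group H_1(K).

Order the vertices as 0 < 1 < 2 < 3. Listing each simplex with vertices in this order, K has dimension 1 with simplices:

  0-simplices (4): [0], [1], [2], [3]
  1-simplices (4): [0,1], [0,3], [1,2], [2,3]

giving chain groups C_0 ≅ Z^4, C_1 ≅ Z^4.

The boundary map ∂_1: C_1 → C_0 sends each edge [p,q] (with p < q) to q − p. For instance
  ∂[0,3] = [3] − [0].
This gives a 4×4 integer matrix of rank 3; reducing to Smith normal form yields diagonal entries (1,1,1).

From H_k ≅ ker(∂_k) / im(∂_{k+1}) we obtain:

  H_1: rank ker ∂_1 − rank ∂_2 = (4 − 3) − 0 = 1, and there is no ∂_2, so H_1 = Z.

H_1 = Z.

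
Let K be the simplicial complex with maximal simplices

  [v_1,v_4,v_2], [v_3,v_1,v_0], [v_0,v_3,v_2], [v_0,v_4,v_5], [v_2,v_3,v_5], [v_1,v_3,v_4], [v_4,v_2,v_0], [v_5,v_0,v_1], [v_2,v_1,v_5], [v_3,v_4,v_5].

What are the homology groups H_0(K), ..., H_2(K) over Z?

We work with the vertex ordering v_0 < v_1 < v_2 < v_3 < v_4 < v_5. The simplices of K, each written with vertices in increasing order, are:

  0-simplices (6): [v_0], [v_1], [v_2], [v_3], [v_4], [v_5]
  1-simplices (15): (15 of them)
  2-simplices (10): [v_0,v_1,v_3], [v_0,v_1,v_5], [v_0,v_2,v_3], [v_0,v_2,v_4], [v_0,v_4,v_5], [v_1,v_2,v_4], [v_1,v_2,v_5], [v_1,v_3,v_4], [v_2,v_3,v_5], [v_3,v_4,v_5]

so the chain groups are C_0 ≅ Z^6, C_1 ≅ Z^15, C_2 ≅ Z^10.

Boundary ∂_1: C_1 → C_0 sends each edge [p,q] (with p < q) to q − p.
The resulting 6×15 matrix has rank 5, and its Smith normal form has invariant factors (1,1,1,1,1).

∂_2: C_2 → C_1 maps a triangle to the signed sum of its edges. For instance
  ∂[v_0,v_2,v_3] = [v_2,v_3] − [v_0,v_3] + [v_0,v_2],
  ∂[v_0,v_4,v_5] = [v_4,v_5] − [v_0,v_5] + [v_0,v_4].
As a 15×10 matrix over Z this has rank 10, with invariant factors (1,1,1,1,1,1,1,1,1,2).

Now H_k = ker ∂_k / im ∂_{k+1}, so:

  H_0: rank C_0 − rank ∂_1 = 6 − 5 = 1, and the invariant factors of ∂_1 are all 1, so H_0 = Z.
  H_1: rank ker ∂_1 − rank ∂_2 = (15 − 5) − 10 = 0, and ∂_2 has invariant factor 2 > 1, so H_1 = Z/2.
  H_2: rank ker ∂_2 − rank ∂_3 = (10 − 10) − 0 = 0, and there is no ∂_3, so H_2 = 0.

H_0 ≅ Z,  H_1 ≅ Z/2,  H_2 = 0.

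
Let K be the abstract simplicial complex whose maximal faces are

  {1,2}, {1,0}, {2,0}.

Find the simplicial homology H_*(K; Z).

H_0 ≅ Z,  H_1 ≅ Z.

Fix the vertex order 0 < 1 < 2 and write every simplex with vertices in increasing order. Then dim K = 1 and the simplices of K are:

  0-simplices (3): [0], [1], [2]
  1-simplices (3): [0,1], [0,2], [1,2]

Hence C_0 ≅ Z^3, C_1 ≅ Z^3.

Boundary ∂_1: C_1 → C_0 maps an edge to its endpoints' difference, ∂[p,q] = q − p. For instance
  ∂[1,2] = [2] − [1].
This gives a 3×3 integer matrix of rank 2; reducing to Smith normal form yields diagonal entries (1,1).

Now H_k = ker ∂_k / im ∂_{k+1}, so:

  H_0: rank C_0 − rank ∂_1 = 3 − 2 = 1, and the invariant factors of ∂_1 are all 1, so H_0 = Z.
  H_1: rank ker ∂_1 − rank ∂_2 = (3 − 2) − 0 = 1, and there is no ∂_2, so H_1 = Z.

(K is a triangulation of the circle S^1.)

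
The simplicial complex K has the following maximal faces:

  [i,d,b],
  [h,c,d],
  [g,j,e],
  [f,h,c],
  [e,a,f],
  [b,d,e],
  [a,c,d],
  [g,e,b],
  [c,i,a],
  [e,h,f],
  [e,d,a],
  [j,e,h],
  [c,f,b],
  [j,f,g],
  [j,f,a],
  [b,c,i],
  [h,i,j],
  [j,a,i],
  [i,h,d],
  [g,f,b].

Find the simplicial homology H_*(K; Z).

H_0 = Z,  H_1 = Z ⊕ Z_2,  H_2 = 0.

Fix the vertex order a < b < c < d < e < f < g < h < i < j and write every simplex with vertices in increasing order. Then dim K = 2 and the simplices of K are:

  0-simplices (10): a, b, c, d, e, f, g, h, i, j
  1-simplices (30): ac, ad, ae, af, ai, aj, bc, bd, be, bf, bg, bi, cd, cf, ch, ci, de, dh, di, ef, eg, eh, ej, fg, fh, fj, gj, hi, hj, ij
  2-simplices (20): acd, aci, ade, aef, afj, aij, bcf, bci, bde, bdi, beg, bfg, cdh, cfh, dhi, efh, egj, ehj, fgj, hij

so the chain groups are C_0 ≅ Z^10, C_1 ≅ Z^30, C_2 ≅ Z^20.

The boundary map ∂_1: C_1 → C_0 is given by ∂[p,q] = [q] − [p]. For instance
  ∂eg = g − e.
The resulting 10×30 matrix has rank 9, and its Smith normal form has invariant factors (1,1,1,1,1,1,1,1,1).

Boundary ∂_2: C_2 → C_1 sends each 2-simplex [p,q,r] to [q,r] − [p,r] + [p,q]. For instance
  ∂dhi = hi − di + dh,
  ∂bdi = di − bi + bd.
The 30×20 boundary matrix has rank 20 and Smith normal form diag(1,1,1,1,1,1,1,1,1,1,1,1,1,1,1,1,1,1,1,2).

Computing H_k = (kernel of ∂_k) / (image of ∂_{k+1}):

  H_0: rank C_0 − rank ∂_1 = 10 − 9 = 1, and the invariant factors of ∂_1 are all 1, so H_0 ≅ Z.
  H_1: rank ker ∂_1 − rank ∂_2 = (30 − 9) − 20 = 1, and ∂_2 has invariant factor 2 > 1, so H_1 ≅ Z ⊕ Z_2.
  H_2: rank ker ∂_2 − rank ∂_3 = (20 − 20) − 0 = 0, and there is no ∂_3, so H_2 ≅ 0.

As a check, the Euler characteristic is 10 − 30 + 20 = 0, which agrees with 1 − 1 + 0 = 0.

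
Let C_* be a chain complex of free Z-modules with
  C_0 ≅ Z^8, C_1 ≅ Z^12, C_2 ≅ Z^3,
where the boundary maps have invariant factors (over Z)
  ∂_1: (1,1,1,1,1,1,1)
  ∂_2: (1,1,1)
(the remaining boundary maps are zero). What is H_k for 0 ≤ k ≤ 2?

H_0: b_0 = 8 − 0 − 7 = 1; torsion from ∂_1 factors > 1: none. So H_0 ≅ Z.
H_1: b_1 = 12 − 7 − 3 = 2; torsion from ∂_2 factors > 1: none. So H_1 ≅ Z^2.
H_2: b_2 = 3 − 3 − 0 = 0; torsion from ∂_3 factors > 1: none. So H_2 ≅ 0.

H_0 ≅ Z,  H_1 ≅ Z^2,  H_2 = 0.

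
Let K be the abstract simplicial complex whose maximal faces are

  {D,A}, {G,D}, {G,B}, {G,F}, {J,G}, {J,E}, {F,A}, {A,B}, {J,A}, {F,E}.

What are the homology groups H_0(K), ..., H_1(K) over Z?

Take the total order A < B < D < E < F < G < J on the vertex set. Then K (dimension 1) consists of the simplices:

  0-simplices (7): A, B, D, E, F, G, J
  1-simplices (10): AB, AD, AF, AJ, BG, DG, EF, EJ, FG, GJ

so the chain groups are C_0 ≅ Z^7, C_1 ≅ Z^10.

The boundary map ∂_1: C_1 → C_0 maps an edge to its endpoints' difference, ∂[p,q] = q − p. For instance
  ∂AB = B − A.
As a 7×10 matrix over Z this has rank 6, with invariant factors (1,1,1,1,1,1).

From H_k ≅ ker(∂_k) / im(∂_{k+1}) we obtain:

  H_0: rank C_0 − rank ∂_1 = 7 − 6 = 1, and the invariant factors of ∂_1 are all 1, so H_0 = Z.
  H_1: rank ker ∂_1 − rank ∂_2 = (10 − 6) − 0 = 4, and there is no ∂_2, so H_1 = Z^4.

H_0 = Z,  H_1 = Z^4.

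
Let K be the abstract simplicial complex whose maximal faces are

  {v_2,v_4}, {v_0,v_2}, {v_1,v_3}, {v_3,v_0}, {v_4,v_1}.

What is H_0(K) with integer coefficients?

Fix the vertex order v_0 < v_1 < v_2 < v_3 < v_4 and write every simplex with vertices in increasing order. Then dim K = 1 and the simplices of K are:

  0-simplices (5): [v_0], [v_1], [v_2], [v_3], [v_4]
  1-simplices (5): [v_0,v_2], [v_0,v_3], [v_1,v_3], [v_1,v_4], [v_2,v_4]

Hence C_0 ≅ Z^5, C_1 ≅ Z^5.

∂_1: C_1 → C_0 maps an edge to its endpoints' difference, ∂[p,q] = q − p. For instance
  ∂[v_2,v_4] = [v_4] − [v_2].
The 5×5 boundary matrix has rank 4 and Smith normal form diag(1,1,1,1).

Now H_k = ker ∂_k / im ∂_{k+1}, so:

  H_0: rank C_0 − rank ∂_1 = 5 − 4 = 1, and the invariant factors of ∂_1 are all 1, so H_0 = Z.

H_0 ≅ Z.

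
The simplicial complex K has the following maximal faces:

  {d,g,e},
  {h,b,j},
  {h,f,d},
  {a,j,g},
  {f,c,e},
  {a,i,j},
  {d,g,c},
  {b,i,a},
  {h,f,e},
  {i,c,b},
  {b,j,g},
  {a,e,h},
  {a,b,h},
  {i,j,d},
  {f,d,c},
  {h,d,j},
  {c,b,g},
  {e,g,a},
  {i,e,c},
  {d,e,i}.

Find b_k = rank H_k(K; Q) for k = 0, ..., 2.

We work with the vertex ordering a < b < c < d < e < f < g < h < i < j. The simplices of K, each written with vertices in increasing order, are:

  0-simplices (10): a, b, c, d, e, f, g, h, i, j
  1-simplices (30): ab, ae, ag, ah, ai, aj, bc, bg, bh, bi, bj, cd, ce, cf, cg, ci, de, df, dg, dh, di, dj, ef, eg, eh, ei, fh, gj, hj, ij
  2-simplices (20): abh, abi, aeg, aeh, agj, aij, bcg, bci, bgj, bhj, cdf, cdg, cef, cei, deg, dei, dfh, dhj, dij, efh

so the chain groups are C_0 ≅ Z^10, C_1 ≅ Z^30, C_2 ≅ Z^20.

Boundary ∂_1: C_1 → C_0 sends each edge [p,q] (with p < q) to q − p. For instance
  ∂hj = j − h.
The resulting 10×30 matrix has rank 9, and its Smith normal form has invariant factors (1,1,1,1,1,1,1,1,1).

∂_2: C_2 → C_1 acts by ∂[p,q,r] = [q,r] − [p,r] + [p,q]. For instance
  ∂efh = fh − eh + ef,
  ∂dhj = hj − dj + dh.
The resulting 30×20 matrix has rank 20, and its Smith normal form has invariant factors (1,1,1,1,1,1,1,1,1,1,1,1,1,1,1,1,1,1,1,2).

From H_k ≅ ker(∂_k) / im(∂_{k+1}) we obtain:

  H_0: rank C_0 − rank ∂_1 = 10 − 9 = 1, and the invariant factors of ∂_1 are all 1, so H_0 ≅ Z.
  H_1: rank ker ∂_1 − rank ∂_2 = (30 − 9) − 20 = 1, and ∂_2 has invariant factor 2 > 1, so H_1 ≅ Z ⊕ Z/2.
  H_2: rank ker ∂_2 − rank ∂_3 = (20 − 20) − 0 = 0, and there is no ∂_3, so H_2 ≅ 0.

Hence the Betti numbers are b_0 = 1, b_1 = 1, b_2 = 0.

b_0 = 1, b_1 = 1, b_2 = 0.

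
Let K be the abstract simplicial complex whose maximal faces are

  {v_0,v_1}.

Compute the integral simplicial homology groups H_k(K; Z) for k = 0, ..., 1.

K has 2 vertices, 1 edge.
rank ∂_0 = 0, rank ∂_1 = 1 ⇒ b_0 = 2 − 0 − 1 = 1; all invariant factors of ∂_1 are 1 so no torsion. So H_0 ≅ Z.
rank ∂_1 = 1, rank ∂_2 = 0 ⇒ b_1 = 1 − 1 − 0 = 0. So H_1 ≅ 0.

H_0 = Z,  H_1 = 0.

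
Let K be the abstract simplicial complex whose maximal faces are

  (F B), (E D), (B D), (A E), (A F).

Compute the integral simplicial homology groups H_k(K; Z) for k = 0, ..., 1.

K has 5 vertices, 5 edges.
rank ∂_0 = 0, rank ∂_1 = 4 ⇒ b_0 = 5 − 0 − 4 = 1; all invariant factors of ∂_1 are 1 so no torsion. So H_0 = Z.
rank ∂_1 = 4, rank ∂_2 = 0 ⇒ b_1 = 5 − 4 − 0 = 1. So H_1 = Z.

H_0 ≅ Z,  H_1 ≅ Z.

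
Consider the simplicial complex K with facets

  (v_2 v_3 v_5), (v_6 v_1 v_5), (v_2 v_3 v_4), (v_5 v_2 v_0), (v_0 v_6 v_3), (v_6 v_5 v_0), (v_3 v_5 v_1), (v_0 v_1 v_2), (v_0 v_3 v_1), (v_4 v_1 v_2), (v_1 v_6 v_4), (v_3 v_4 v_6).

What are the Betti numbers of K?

Take the total order v_0 < v_1 < v_2 < v_3 < v_4 < v_5 < v_6 on the vertex set. Then K (dimension 2) consists of the simplices:

  0-simplices (7): [v_0], [v_1], [v_2], [v_3], [v_4], [v_5], [v_6]
  1-simplices (18): (18 of them)
  2-simplices (12): (12 of them)

giving chain groups C_0 ≅ Z^7, C_1 ≅ Z^18, C_2 ≅ Z^12.

Boundary ∂_1: C_1 → C_0 maps an edge to its endpoints' difference, ∂[p,q] = q − p. For instance
  ∂[v_3,v_5] = [v_5] − [v_3].
This gives a 7×18 integer matrix of rank 6; reducing to Smith normal form yields diagonal entries (1,1,1,1,1,1).

∂_2: C_2 → C_1 sends each 2-simplex [p,q,r] to [q,r] − [p,r] + [p,q]. For instance
  ∂[v_0,v_2,v_5] = [v_2,v_5] − [v_0,v_5] + [v_0,v_2],
  ∂[v_1,v_3,v_5] = [v_3,v_5] − [v_1,v_5] + [v_1,v_3].
The resulting 18×12 matrix has rank 12, and its Smith normal form has invariant factors (1,1,1,1,1,1,1,1,1,1,1,2).

From H_k ≅ ker(∂_k) / im(∂_{k+1}) we obtain:

  H_0: rank C_0 − rank ∂_1 = 7 − 6 = 1, and the invariant factors of ∂_1 are all 1, so H_0 = Z.
  H_1: rank ker ∂_1 − rank ∂_2 = (18 − 6) − 12 = 0, and ∂_2 has invariant factor 2 > 1, so H_1 = Z/2Z.
  H_2: rank ker ∂_2 − rank ∂_3 = (12 − 12) − 0 = 0, and there is no ∂_3, so H_2 = 0.

As a check, the Euler characteristic is 7 − 18 + 12 = 1, which agrees with 1 − 0 + 0 = 1.

Hence the Betti numbers are b_0 = 1, b_1 = 0, b_2 = 0.

b_0 = 1, b_1 = 0, b_2 = 0.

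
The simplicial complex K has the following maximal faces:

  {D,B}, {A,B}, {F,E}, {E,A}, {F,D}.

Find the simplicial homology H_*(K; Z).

Order the vertices as A < B < D < E < F. Listing each simplex with vertices in this order, K has dimension 1 with simplices:

  0-simplices (5): A, B, D, E, F
  1-simplices (5): AB, AE, BD, DF, EF

giving chain groups C_0 ≅ Z^5, C_1 ≅ Z^5.

The boundary map ∂_1: C_1 → C_0 is given by ∂[p,q] = [q] − [p].
The 5×5 boundary matrix has rank 4 and Smith normal form diag(1,1,1,1).

Computing H_k = (kernel of ∂_k) / (image of ∂_{k+1}):

  H_0: rank C_0 − rank ∂_1 = 5 − 4 = 1, and the invariant factors of ∂_1 are all 1, so H_0 = Z.
  H_1: rank ker ∂_1 − rank ∂_2 = (5 − 4) − 0 = 1, and there is no ∂_2, so H_1 = Z.

As a check, the Euler characteristic is 5 − 5 = 0, which agrees with 1 − 1 = 0.

H_0 = Z,  H_1 = Z.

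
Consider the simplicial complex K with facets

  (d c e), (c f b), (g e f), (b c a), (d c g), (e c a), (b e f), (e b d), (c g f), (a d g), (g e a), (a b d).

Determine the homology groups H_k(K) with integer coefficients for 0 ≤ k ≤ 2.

H_0 = Z,  H_1 = Z/2,  H_2 = 0.

Order the vertices as a < b < c < d < e < f < g. Listing each simplex with vertices in this order, K has dimension 2 with simplices:

  0-simplices (7): a, b, c, d, e, f, g
  1-simplices (18): ab, ac, ad, ae, ag, bc, bd, be, bf, cd, ce, cf, cg, de, dg, ef, eg, fg
  2-simplices (12): abc, abd, ace, adg, aeg, bcf, bde, bef, cde, cdg, cfg, efg

giving chain groups C_0 ≅ Z^7, C_1 ≅ Z^18, C_2 ≅ Z^12.

Boundary ∂_1: C_1 → C_0 sends each edge [p,q] (with p < q) to q − p.
As a 7×18 matrix over Z this has rank 6, with invariant factors (1,1,1,1,1,1).

The boundary map ∂_2: C_2 → C_1 acts by ∂[p,q,r] = [q,r] − [p,r] + [p,q]. For instance
  ∂cfg = fg − cg + cf,
  ∂abc = bc − ac + ab.
The resulting 18×12 matrix has rank 12, and its Smith normal form has invariant factors (1,1,1,1,1,1,1,1,1,1,1,2).

Computing H_k = (kernel of ∂_k) / (image of ∂_{k+1}):

  H_0: rank C_0 − rank ∂_1 = 7 − 6 = 1, and the invariant factors of ∂_1 are all 1, so H_0 ≅ Z.
  H_1: rank ker ∂_1 − rank ∂_2 = (18 − 6) − 12 = 0, and ∂_2 has invariant factor 2 > 1, so H_1 ≅ Z/2.
  H_2: rank ker ∂_2 − rank ∂_3 = (12 − 12) − 0 = 0, and there is no ∂_3, so H_2 ≅ 0.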